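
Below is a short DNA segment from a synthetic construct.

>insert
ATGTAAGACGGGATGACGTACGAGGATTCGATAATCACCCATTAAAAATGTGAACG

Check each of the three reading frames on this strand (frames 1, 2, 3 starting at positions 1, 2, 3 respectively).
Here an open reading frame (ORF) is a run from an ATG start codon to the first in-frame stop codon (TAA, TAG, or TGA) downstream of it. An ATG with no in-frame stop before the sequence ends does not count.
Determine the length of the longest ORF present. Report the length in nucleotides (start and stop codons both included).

33

Frame 1: ATG TAA GAC GGG ATG ACG TAC GAG GAT TCG ATA ATC ACC CAT TAA AAA TGT GAA — ATG at 1, stop TAA at 4 → 6 nt; ATG at 13, stop TAA at 43 → 33 nt.
Frame 2: TGT AAG ACG GGA TGA CGT ACG AGG ATT CGA TAA TCA CCC ATT AAA AAT GTG AAC — no ATG→stop ORF.
Frame 3: GTA AGA CGG GAT GAC GTA CGA GGA TTC GAT AAT CAC CCA TTA AAA ATG TGA ACG — ATG at 48, stop TGA at 51 → 6 nt.
Longest: frame 1, positions 13–45, 33 nt = 11 codons = 10 aa. → 33 nucleotides.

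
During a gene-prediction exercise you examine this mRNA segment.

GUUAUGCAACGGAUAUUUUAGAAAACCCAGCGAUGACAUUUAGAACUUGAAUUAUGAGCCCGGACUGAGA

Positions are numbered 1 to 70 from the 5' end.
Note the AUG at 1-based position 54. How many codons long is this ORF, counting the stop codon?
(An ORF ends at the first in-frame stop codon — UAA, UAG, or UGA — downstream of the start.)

5

Codons from position 54: AUG (54–56), AGC (57–59), CCG (60–62), GAC (63–65), UGA (66–68).
UGA is the first in-frame stop; that's 5 codons including the stop.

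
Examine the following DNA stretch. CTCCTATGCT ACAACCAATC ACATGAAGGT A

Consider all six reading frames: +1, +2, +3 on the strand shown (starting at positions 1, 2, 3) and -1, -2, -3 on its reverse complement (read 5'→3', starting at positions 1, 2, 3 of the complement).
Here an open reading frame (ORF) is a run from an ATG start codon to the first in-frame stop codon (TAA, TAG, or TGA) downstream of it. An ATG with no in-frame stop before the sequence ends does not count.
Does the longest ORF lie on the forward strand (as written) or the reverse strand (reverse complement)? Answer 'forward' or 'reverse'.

forward

Reverse complement (5'→3'): TACCTTCATGTGATTGGTTGTAGCATAGGAG
Frame +1: CTC CTA TGC TAC AAC CAA TCA CAT GAA GGT — no ATG→stop ORF.
Frame +2: TCC TAT GCT ACA ACC AAT CAC ATG AAG GTA — no ATG→stop ORF.
Frame +3: CCT ATG CTA CAA CCA ATC ACA TGA AGG — ATG at 6, stop TGA at 24 → 21 nt.
Frame -1: TAC CTT CAT GTG ATT GGT TGT AGC ATA GGA — no ATG→stop ORF.
Frame -2: ACC TTC ATG TGA TTG GTT GTA GCA TAG GAG — ATG at 8, stop TGA at 11 → 6 nt.
Frame -3: CCT TCA TGT GAT TGG TTG TAG CAT AGG — no ATG→stop ORF.
Forward-strand max 21 nt; reverse-strand max 6 nt. The forward strand has the longer ORF.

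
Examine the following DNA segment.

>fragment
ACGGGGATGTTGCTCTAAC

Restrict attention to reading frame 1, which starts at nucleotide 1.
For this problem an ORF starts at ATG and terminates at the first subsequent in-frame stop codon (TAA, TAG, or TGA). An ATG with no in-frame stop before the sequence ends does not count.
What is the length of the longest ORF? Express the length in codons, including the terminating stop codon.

4

Frame 1: ACG GGG ATG TTG CTC TAA — ATG at 7, stop TAA at 16 → 12 nt.
Longest: frame 1, positions 7–18, 12 nt = 4 codons = 3 aa. → 4 codons.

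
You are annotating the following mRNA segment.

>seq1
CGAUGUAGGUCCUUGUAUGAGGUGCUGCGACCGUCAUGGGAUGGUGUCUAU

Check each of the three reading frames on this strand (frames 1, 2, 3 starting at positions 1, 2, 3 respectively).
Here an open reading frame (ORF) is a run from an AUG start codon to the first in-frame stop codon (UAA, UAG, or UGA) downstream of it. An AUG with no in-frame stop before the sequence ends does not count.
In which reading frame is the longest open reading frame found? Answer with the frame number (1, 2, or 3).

3

Frame 1: CGA UGU AGG UCC UUG UAU GAG GUG CUG CGA CCG UCA UGG GAU GGU GUC UAU — no AUG→stop ORF.
Frame 2: GAU GUA GGU CCU UGU AUG AGG UGC UGC GAC CGU CAU GGG AUG GUG UCU — no AUG→stop ORF.
Frame 3: AUG UAG GUC CUU GUA UGA GGU GCU GCG ACC GUC AUG GGA UGG UGU CUA — AUG at 3, stop UAG at 6 → 6 nt.
Longest ORF is 6 nt in frame 3 (positions 3–8).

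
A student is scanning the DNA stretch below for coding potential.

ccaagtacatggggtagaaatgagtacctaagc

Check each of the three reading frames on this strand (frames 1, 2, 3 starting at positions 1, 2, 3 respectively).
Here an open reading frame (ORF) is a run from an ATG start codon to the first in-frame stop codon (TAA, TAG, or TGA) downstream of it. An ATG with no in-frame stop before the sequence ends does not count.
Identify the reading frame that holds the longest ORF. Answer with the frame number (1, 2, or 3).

Frame 1: CCA AGT ACA TGG GGT AGA AAT GAG TAC CTA AGC — no ATG→stop ORF.
Frame 2: CAA GTA CAT GGG GTA GAA ATG AGT ACC TAA — ATG at 20, stop TAA at 29 → 12 nt.
Frame 3: AAG TAC ATG GGG TAG AAA TGA GTA CCT AAG — ATG at 9, stop TAG at 15 → 9 nt.
Longest ORF is 12 nt in frame 2 (positions 20–31).

2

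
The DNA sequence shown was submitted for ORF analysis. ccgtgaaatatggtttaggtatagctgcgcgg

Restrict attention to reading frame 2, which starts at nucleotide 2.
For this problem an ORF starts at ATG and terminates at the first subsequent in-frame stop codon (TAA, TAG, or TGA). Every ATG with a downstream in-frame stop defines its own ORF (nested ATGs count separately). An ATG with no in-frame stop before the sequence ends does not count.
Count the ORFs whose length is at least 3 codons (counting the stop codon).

0

Frame 2: CGT GAA ATA TGG TTT AGG TAT AGC TGC GCG — no ATG→stop ORF.
No ORF reaches 3 codons. Count = 0.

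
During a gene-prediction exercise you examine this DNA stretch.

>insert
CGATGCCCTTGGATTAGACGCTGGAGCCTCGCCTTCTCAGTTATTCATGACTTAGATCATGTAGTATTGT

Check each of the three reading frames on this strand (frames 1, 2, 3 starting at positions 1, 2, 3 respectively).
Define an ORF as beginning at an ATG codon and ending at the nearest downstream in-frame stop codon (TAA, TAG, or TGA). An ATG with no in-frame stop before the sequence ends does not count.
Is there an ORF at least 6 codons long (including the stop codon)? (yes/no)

Frame 1: CGA TGC CCT TGG ATT AGA CGC TGG AGC CTC GCC TTC TCA GTT ATT CAT GAC TTA GAT CAT GTA GTA TTG — no ATG→stop ORF.
Frame 2: GAT GCC CTT GGA TTA GAC GCT GGA GCC TCG CCT TCT CAG TTA TTC ATG ACT TAG ATC ATG TAG TAT TGT — ATG at 47, stop TAG at 53 → 9 nt; ATG at 59, stop TAG at 62 → 6 nt.
Frame 3: ATG CCC TTG GAT TAG ACG CTG GAG CCT CGC CTT CTC AGT TAT TCA TGA CTT AGA TCA TGT AGT ATT — ATG at 3, stop TAG at 15 → 15 nt.
Largest ORF found is 5 codons < 6, so no.

no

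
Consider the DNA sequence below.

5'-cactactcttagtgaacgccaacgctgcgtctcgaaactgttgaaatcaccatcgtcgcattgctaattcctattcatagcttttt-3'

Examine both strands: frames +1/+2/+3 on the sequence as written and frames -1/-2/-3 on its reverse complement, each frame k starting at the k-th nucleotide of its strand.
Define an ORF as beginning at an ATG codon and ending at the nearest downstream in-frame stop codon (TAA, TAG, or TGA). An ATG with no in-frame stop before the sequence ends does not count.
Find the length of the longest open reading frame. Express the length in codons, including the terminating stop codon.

Reverse complement (5'→3'): AAAAAGCTATGAATAGGAATTAGCAATGCGACGATGGTGATTTCAACAGTTTCGAGACGCAGCGTTGGCGTTCACTAAGAGTAGTG
Frame +1: CAC TAC TCT TAG TGA ACG CCA ACG CTG CGT CTC GAA ACT GTT GAA ATC ACC ATC GTC GCA TTG CTA ATT CCT ATT CAT AGC TTT — no ATG→stop ORF.
Frame +2: ACT ACT CTT AGT GAA CGC CAA CGC TGC GTC TCG AAA CTG TTG AAA TCA CCA TCG TCG CAT TGC TAA TTC CTA TTC ATA GCT TTT — no ATG→stop ORF.
Frame +3: CTA CTC TTA GTG AAC GCC AAC GCT GCG TCT CGA AAC TGT TGA AAT CAC CAT CGT CGC ATT GCT AAT TCC TAT TCA TAG CTT TTT — no ATG→stop ORF.
Frame -1: AAA AAG CTA TGA ATA GGA ATT AGC AAT GCG ACG ATG GTG ATT TCA ACA GTT TCG AGA CGC AGC GTT GGC GTT CAC TAA GAG TAG — ATG at 34, stop TAA at 76 → 45 nt.
Frame -2: AAA AGC TAT GAA TAG GAA TTA GCA ATG CGA CGA TGG TGA TTT CAA CAG TTT CGA GAC GCA GCG TTG GCG TTC ACT AAG AGT AGT — ATG at 26, stop TGA at 38 → 15 nt.
Frame -3: AAA GCT ATG AAT AGG AAT TAG CAA TGC GAC GAT GGT GAT TTC AAC AGT TTC GAG ACG CAG CGT TGG CGT TCA CTA AGA GTA GTG — ATG at 9, stop TAG at 21 → 15 nt.
Longest: frame -1, positions 34–78, 45 nt = 15 codons = 14 aa. → 15 codons.

15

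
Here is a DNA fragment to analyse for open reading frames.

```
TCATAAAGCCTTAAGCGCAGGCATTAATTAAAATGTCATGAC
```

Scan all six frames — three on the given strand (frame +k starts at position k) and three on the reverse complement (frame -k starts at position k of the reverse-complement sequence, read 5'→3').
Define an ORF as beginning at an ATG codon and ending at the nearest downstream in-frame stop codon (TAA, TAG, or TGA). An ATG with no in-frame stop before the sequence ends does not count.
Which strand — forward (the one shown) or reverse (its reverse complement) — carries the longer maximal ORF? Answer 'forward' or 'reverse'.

reverse

Reverse complement (5'→3'): GTCATGACATTTTAATTAATGCCTGCGCTTAAGGCTTTATGA
Frame +1: TCA TAA AGC CTT AAG CGC AGG CAT TAA TTA AAA TGT CAT GAC — no ATG→stop ORF.
Frame +2: CAT AAA GCC TTA AGC GCA GGC ATT AAT TAA AAT GTC ATG — no ATG→stop ORF.
Frame +3: ATA AAG CCT TAA GCG CAG GCA TTA ATT AAA ATG TCA TGA — ATG at 33, stop TGA at 39 → 9 nt.
Frame -1: GTC ATG ACA TTT TAA TTA ATG CCT GCG CTT AAG GCT TTA TGA — ATG at 4, stop TAA at 13 → 12 nt; ATG at 19, stop TGA at 40 → 24 nt.
Frame -2: TCA TGA CAT TTT AAT TAA TGC CTG CGC TTA AGG CTT TAT — no ATG→stop ORF.
Frame -3: CAT GAC ATT TTA ATT AAT GCC TGC GCT TAA GGC TTT ATG — no ATG→stop ORF.
Forward-strand max 9 nt; reverse-strand max 24 nt. The reverse strand has the longer ORF.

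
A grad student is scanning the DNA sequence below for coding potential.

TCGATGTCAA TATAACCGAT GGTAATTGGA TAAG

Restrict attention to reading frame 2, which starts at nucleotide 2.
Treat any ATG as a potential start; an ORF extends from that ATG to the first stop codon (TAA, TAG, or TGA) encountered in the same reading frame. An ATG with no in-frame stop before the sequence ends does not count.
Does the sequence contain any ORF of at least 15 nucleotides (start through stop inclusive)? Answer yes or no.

no

Frame 2: CGA TGT CAA TAT AAC CGA TGG TAA TTG GAT AAG — no ATG→stop ORF.
Largest ORF found is 0 nucleotides < 15, so no.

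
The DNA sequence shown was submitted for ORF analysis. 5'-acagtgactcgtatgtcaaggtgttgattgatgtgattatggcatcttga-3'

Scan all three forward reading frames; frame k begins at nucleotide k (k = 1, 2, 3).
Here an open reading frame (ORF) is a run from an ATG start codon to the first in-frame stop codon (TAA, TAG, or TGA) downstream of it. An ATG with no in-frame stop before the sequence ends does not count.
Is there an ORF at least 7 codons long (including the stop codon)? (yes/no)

Frame 1: ACA GTG ACT CGT ATG TCA AGG TGT TGA TTG ATG TGA TTA TGG CAT CTT — ATG at 13, stop TGA at 25 → 15 nt; ATG at 31, stop TGA at 34 → 6 nt.
Frame 2: CAG TGA CTC GTA TGT CAA GGT GTT GAT TGA TGT GAT TAT GGC ATC TTG — no ATG→stop ORF.
Frame 3: AGT GAC TCG TAT GTC AAG GTG TTG ATT GAT GTG ATT ATG GCA TCT TGA — ATG at 39, stop TGA at 48 → 12 nt.
Largest ORF found is 5 codons < 7, so no.

no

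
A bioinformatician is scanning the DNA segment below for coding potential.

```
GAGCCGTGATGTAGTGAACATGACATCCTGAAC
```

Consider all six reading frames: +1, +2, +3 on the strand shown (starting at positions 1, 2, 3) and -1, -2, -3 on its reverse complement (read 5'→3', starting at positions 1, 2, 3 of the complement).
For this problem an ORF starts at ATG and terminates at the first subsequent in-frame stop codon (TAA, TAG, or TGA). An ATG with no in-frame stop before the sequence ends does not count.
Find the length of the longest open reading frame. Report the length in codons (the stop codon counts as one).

4

Reverse complement (5'→3'): GTTCAGGATGTCATGTTCACTACATCACGGCTC
Frame +1: GAG CCG TGA TGT AGT GAA CAT GAC ATC CTG AAC — no ATG→stop ORF.
Frame +2: AGC CGT GAT GTA GTG AAC ATG ACA TCC TGA — ATG at 20, stop TGA at 29 → 12 nt.
Frame +3: GCC GTG ATG TAG TGA ACA TGA CAT CCT GAA — ATG at 9, stop TAG at 12 → 6 nt.
Frame -1: GTT CAG GAT GTC ATG TTC ACT ACA TCA CGG CTC — no ATG→stop ORF.
Frame -2: TTC AGG ATG TCA TGT TCA CTA CAT CAC GGC — no ATG→stop ORF.
Frame -3: TCA GGA TGT CAT GTT CAC TAC ATC ACG GCT — no ATG→stop ORF.
Longest: frame +2, positions 20–31, 12 nt = 4 codons = 3 aa. → 4 codons.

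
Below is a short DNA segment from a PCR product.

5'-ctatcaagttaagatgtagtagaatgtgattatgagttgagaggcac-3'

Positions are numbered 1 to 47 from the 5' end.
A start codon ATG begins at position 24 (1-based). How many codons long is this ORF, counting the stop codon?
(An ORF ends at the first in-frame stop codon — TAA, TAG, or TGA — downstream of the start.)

Codons from position 24: ATG (24–26), TGA (27–29).
TGA is the first in-frame stop; that's 2 codons including the stop.

2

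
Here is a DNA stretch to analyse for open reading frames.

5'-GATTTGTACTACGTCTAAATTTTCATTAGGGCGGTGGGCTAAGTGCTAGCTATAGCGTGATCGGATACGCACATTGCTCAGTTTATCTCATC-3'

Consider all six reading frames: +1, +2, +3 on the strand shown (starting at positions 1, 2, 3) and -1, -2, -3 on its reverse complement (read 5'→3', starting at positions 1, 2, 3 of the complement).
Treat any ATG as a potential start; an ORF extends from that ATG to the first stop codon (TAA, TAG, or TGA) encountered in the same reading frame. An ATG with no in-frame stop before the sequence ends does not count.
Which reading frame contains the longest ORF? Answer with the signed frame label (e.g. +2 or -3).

-1

Reverse complement (5'→3'): GATGAGATAAACTGAGCAATGTGCGTATCCGATCACGCTATAGCTAGCACTTAGCCCACCGCCCTAATGAAAATTTAGACGTAGTACAAATC
Frame +1: GAT TTG TAC TAC GTC TAA ATT TTC ATT AGG GCG GTG GGC TAA GTG CTA GCT ATA GCG TGA TCG GAT ACG CAC ATT GCT CAG TTT ATC TCA — no ATG→stop ORF.
Frame +2: ATT TGT ACT ACG TCT AAA TTT TCA TTA GGG CGG TGG GCT AAG TGC TAG CTA TAG CGT GAT CGG ATA CGC ACA TTG CTC AGT TTA TCT CAT — no ATG→stop ORF.
Frame +3: TTT GTA CTA CGT CTA AAT TTT CAT TAG GGC GGT GGG CTA AGT GCT AGC TAT AGC GTG ATC GGA TAC GCA CAT TGC TCA GTT TAT CTC ATC — no ATG→stop ORF.
Frame -1: GAT GAG ATA AAC TGA GCA ATG TGC GTA TCC GAT CAC GCT ATA GCT AGC ACT TAG CCC ACC GCC CTA ATG AAA ATT TAG ACG TAG TAC AAA — ATG at 19, stop TAG at 52 → 36 nt; ATG at 67, stop TAG at 76 → 12 nt.
Frame -2: ATG AGA TAA ACT GAG CAA TGT GCG TAT CCG ATC ACG CTA TAG CTA GCA CTT AGC CCA CCG CCC TAA TGA AAA TTT AGA CGT AGT ACA AAT — ATG at 2, stop TAA at 8 → 9 nt.
Frame -3: TGA GAT AAA CTG AGC AAT GTG CGT ATC CGA TCA CGC TAT AGC TAG CAC TTA GCC CAC CGC CCT AAT GAA AAT TTA GAC GTA GTA CAA ATC — no ATG→stop ORF.
Longest ORF is 36 nt in frame -1 (positions 19–54).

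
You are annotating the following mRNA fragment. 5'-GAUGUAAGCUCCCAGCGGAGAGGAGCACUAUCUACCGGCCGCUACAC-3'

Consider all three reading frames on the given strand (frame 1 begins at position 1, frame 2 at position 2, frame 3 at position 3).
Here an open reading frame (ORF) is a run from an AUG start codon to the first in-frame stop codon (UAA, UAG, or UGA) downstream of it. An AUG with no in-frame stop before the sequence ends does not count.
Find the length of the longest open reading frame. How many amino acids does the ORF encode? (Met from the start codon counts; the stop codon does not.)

Frame 1: GAU GUA AGC UCC CAG CGG AGA GGA GCA CUA UCU ACC GGC CGC UAC — no AUG→stop ORF.
Frame 2: AUG UAA GCU CCC AGC GGA GAG GAG CAC UAU CUA CCG GCC GCU ACA — AUG at 2, stop UAA at 5 → 6 nt.
Frame 3: UGU AAG CUC CCA GCG GAG AGG AGC ACU AUC UAC CGG CCG CUA CAC — no AUG→stop ORF.
Longest: frame 2, positions 2–7, 6 nt = 2 codons = 1 aa. → 1 amino acids.

1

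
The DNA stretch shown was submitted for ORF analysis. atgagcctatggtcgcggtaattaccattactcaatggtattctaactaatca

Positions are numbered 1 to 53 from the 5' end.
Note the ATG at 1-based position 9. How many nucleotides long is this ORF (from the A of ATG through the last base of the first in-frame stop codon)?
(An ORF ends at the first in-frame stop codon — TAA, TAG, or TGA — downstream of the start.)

Codons from position 9: ATG (9–11), GTC (12–14), GCG (15–17), GTA (18–20), ATT (21–23), ACC (24–26), ATT (27–29), ACT (30–32), CAA (33–35), TGG (36–38), TAT (39–41), TCT (42–44), AAC (45–47), TAA (48–50).
TAA is the first in-frame stop; ORF spans 9–50, 42 nucleotides.

42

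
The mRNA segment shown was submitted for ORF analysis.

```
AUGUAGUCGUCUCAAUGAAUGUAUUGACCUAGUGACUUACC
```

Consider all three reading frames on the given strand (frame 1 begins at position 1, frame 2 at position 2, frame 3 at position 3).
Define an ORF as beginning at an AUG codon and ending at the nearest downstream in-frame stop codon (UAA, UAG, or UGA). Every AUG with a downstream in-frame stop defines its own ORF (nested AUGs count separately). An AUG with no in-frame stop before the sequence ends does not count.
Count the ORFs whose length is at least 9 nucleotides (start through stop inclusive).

Frame 1: AUG UAG UCG UCU CAA UGA AUG UAU UGA CCU AGU GAC UUA — AUG at 1, stop UAG at 4 → 6 nt; AUG at 19, stop UGA at 25 → 9 nt.
Frame 2: UGU AGU CGU CUC AAU GAA UGU AUU GAC CUA GUG ACU UAC — no AUG→stop ORF.
Frame 3: GUA GUC GUC UCA AUG AAU GUA UUG ACC UAG UGA CUU ACC — AUG at 15, stop UAG at 30 → 18 nt.
ORFs ≥ 9 nucleotides: frame 1 19–27 (9 nucleotides), frame 3 15–32 (18 nucleotides). Count = 2.

2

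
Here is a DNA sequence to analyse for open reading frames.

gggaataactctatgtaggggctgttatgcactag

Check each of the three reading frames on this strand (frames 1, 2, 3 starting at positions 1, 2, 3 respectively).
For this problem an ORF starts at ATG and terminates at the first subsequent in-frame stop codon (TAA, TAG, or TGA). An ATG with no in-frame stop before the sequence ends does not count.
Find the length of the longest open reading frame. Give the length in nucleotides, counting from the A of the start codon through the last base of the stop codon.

9

Frame 1: GGG AAT AAC TCT ATG TAG GGG CTG TTA TGC ACT — ATG at 13, stop TAG at 16 → 6 nt.
Frame 2: GGA ATA ACT CTA TGT AGG GGC TGT TAT GCA CTA — no ATG→stop ORF.
Frame 3: GAA TAA CTC TAT GTA GGG GCT GTT ATG CAC TAG — ATG at 27, stop TAG at 33 → 9 nt.
Longest: frame 3, positions 27–35, 9 nt = 3 codons = 2 aa. → 9 nucleotides.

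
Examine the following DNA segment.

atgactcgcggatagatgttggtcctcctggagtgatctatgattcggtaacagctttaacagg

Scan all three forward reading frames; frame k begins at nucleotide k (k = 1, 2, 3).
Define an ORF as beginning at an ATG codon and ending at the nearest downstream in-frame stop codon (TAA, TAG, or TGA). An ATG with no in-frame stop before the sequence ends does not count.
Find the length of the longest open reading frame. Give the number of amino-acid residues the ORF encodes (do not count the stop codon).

6

Frame 1: ATG ACT CGC GGA TAG ATG TTG GTC CTC CTG GAG TGA TCT ATG ATT CGG TAA CAG CTT TAA CAG — ATG at 1, stop TAG at 13 → 15 nt; ATG at 16, stop TGA at 34 → 21 nt; ATG at 40, stop TAA at 49 → 12 nt.
Frame 2: TGA CTC GCG GAT AGA TGT TGG TCC TCC TGG AGT GAT CTA TGA TTC GGT AAC AGC TTT AAC AGG — no ATG→stop ORF.
Frame 3: GAC TCG CGG ATA GAT GTT GGT CCT CCT GGA GTG ATC TAT GAT TCG GTA ACA GCT TTA ACA — no ATG→stop ORF.
Longest: frame 1, positions 16–36, 21 nt = 7 codons = 6 aa. → 6 amino acids.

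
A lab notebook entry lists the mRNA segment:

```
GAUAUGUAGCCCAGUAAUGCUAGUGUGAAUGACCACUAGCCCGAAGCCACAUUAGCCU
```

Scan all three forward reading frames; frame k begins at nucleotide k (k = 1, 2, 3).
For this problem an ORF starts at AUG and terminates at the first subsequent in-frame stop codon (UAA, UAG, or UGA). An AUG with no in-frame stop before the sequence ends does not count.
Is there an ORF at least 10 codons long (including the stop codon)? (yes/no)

no

Frame 1: GAU AUG UAG CCC AGU AAU GCU AGU GUG AAU GAC CAC UAG CCC GAA GCC ACA UUA GCC — AUG at 4, stop UAG at 7 → 6 nt.
Frame 2: AUA UGU AGC CCA GUA AUG CUA GUG UGA AUG ACC ACU AGC CCG AAG CCA CAU UAG CCU — AUG at 17, stop UGA at 26 → 12 nt; AUG at 29, stop UAG at 53 → 27 nt.
Frame 3: UAU GUA GCC CAG UAA UGC UAG UGU GAA UGA CCA CUA GCC CGA AGC CAC AUU AGC — no AUG→stop ORF.
Largest ORF found is 9 codons < 10, so no.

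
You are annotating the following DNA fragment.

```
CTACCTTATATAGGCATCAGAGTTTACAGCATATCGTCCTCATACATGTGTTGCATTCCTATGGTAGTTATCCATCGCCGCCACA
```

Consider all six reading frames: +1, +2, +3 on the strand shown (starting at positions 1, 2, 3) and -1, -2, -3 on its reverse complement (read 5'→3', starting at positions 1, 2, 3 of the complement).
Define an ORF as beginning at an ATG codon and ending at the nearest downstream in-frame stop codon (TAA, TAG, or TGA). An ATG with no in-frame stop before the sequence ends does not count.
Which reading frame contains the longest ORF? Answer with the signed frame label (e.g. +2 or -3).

-2

Reverse complement (5'→3'): TGTGGCGGCGATGGATAACTACCATAGGAATGCAACACATGTATGAGGACGATATGCTGTAAACTCTGATGCCTATATAAGGTAG
Frame +1: CTA CCT TAT ATA GGC ATC AGA GTT TAC AGC ATA TCG TCC TCA TAC ATG TGT TGC ATT CCT ATG GTA GTT ATC CAT CGC CGC CAC — no ATG→stop ORF.
Frame +2: TAC CTT ATA TAG GCA TCA GAG TTT ACA GCA TAT CGT CCT CAT ACA TGT GTT GCA TTC CTA TGG TAG TTA TCC ATC GCC GCC ACA — no ATG→stop ORF.
Frame +3: ACC TTA TAT AGG CAT CAG AGT TTA CAG CAT ATC GTC CTC ATA CAT GTG TTG CAT TCC TAT GGT AGT TAT CCA TCG CCG CCA — no ATG→stop ORF.
Frame -1: TGT GGC GGC GAT GGA TAA CTA CCA TAG GAA TGC AAC ACA TGT ATG AGG ACG ATA TGC TGT AAA CTC TGA TGC CTA TAT AAG GTA — ATG at 43, stop TGA at 67 → 27 nt.
Frame -2: GTG GCG GCG ATG GAT AAC TAC CAT AGG AAT GCA ACA CAT GTA TGA GGA CGA TAT GCT GTA AAC TCT GAT GCC TAT ATA AGG TAG — ATG at 11, stop TGA at 44 → 36 nt.
Frame -3: TGG CGG CGA TGG ATA ACT ACC ATA GGA ATG CAA CAC ATG TAT GAG GAC GAT ATG CTG TAA ACT CTG ATG CCT ATA TAA GGT — ATG at 30, stop TAA at 60 → 33 nt; ATG at 39, stop TAA at 60 → 24 nt; ATG at 54, stop TAA at 60 → 9 nt; ATG at 69, stop TAA at 78 → 12 nt.
Longest ORF is 36 nt in frame -2 (positions 11–46).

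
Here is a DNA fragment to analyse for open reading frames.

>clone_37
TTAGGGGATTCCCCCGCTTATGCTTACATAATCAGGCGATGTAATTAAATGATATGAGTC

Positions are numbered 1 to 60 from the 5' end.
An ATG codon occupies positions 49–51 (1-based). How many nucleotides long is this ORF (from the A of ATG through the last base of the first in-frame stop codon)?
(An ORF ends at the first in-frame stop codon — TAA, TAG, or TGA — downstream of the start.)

9

Codons from position 49: ATG (49–51), ATA (52–54), TGA (55–57).
TGA is the first in-frame stop; ORF spans 49–57, 9 nucleotides.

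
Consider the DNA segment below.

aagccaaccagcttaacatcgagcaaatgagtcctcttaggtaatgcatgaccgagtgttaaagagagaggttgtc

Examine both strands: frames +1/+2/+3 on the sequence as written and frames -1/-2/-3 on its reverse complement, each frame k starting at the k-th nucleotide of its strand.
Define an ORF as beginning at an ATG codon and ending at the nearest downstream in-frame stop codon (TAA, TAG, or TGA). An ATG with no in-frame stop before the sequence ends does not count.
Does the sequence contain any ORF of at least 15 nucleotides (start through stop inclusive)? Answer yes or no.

yes

Reverse complement (5'→3'): GACAACCTCTCTCTTTAACACTCGGTCATGCATTACCTAAGAGGACTCATTTGCTCGATGTTAAGCTGGTTGGCTT
Frame +1: AAG CCA ACC AGC TTA ACA TCG AGC AAA TGA GTC CTC TTA GGT AAT GCA TGA CCG AGT GTT AAA GAG AGA GGT TGT — no ATG→stop ORF.
Frame +2: AGC CAA CCA GCT TAA CAT CGA GCA AAT GAG TCC TCT TAG GTA ATG CAT GAC CGA GTG TTA AAG AGA GAG GTT GTC — no ATG→stop ORF.
Frame +3: GCC AAC CAG CTT AAC ATC GAG CAA ATG AGT CCT CTT AGG TAA TGC ATG ACC GAG TGT TAA AGA GAG AGG TTG — ATG at 27, stop TAA at 42 → 18 nt; ATG at 48, stop TAA at 60 → 15 nt.
Frame -1: GAC AAC CTC TCT CTT TAA CAC TCG GTC ATG CAT TAC CTA AGA GGA CTC ATT TGC TCG ATG TTA AGC TGG TTG GCT — no ATG→stop ORF.
Frame -2: ACA ACC TCT CTC TTT AAC ACT CGG TCA TGC ATT ACC TAA GAG GAC TCA TTT GCT CGA TGT TAA GCT GGT TGG CTT — no ATG→stop ORF.
Frame -3: CAA CCT CTC TCT TTA ACA CTC GGT CAT GCA TTA CCT AAG AGG ACT CAT TTG CTC GAT GTT AAG CTG GTT GGC — no ATG→stop ORF.
Frame +3 has an ORF of 18 nucleotides (positions 27–44) ≥ 15, so yes.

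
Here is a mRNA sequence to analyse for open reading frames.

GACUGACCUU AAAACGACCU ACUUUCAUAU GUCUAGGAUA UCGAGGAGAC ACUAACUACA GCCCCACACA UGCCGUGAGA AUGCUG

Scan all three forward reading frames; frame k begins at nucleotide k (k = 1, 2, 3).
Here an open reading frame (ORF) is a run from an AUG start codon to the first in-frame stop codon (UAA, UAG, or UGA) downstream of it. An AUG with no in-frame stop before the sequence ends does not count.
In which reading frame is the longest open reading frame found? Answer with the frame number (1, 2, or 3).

2

Frame 1: GAC UGA CCU UAA AAC GAC CUA CUU UCA UAU GUC UAG GAU AUC GAG GAG ACA CUA ACU ACA GCC CCA CAC AUG CCG UGA GAA UGC — AUG at 70, stop UGA at 76 → 9 nt.
Frame 2: ACU GAC CUU AAA ACG ACC UAC UUU CAU AUG UCU AGG AUA UCG AGG AGA CAC UAA CUA CAG CCC CAC ACA UGC CGU GAG AAU GCU — AUG at 29, stop UAA at 53 → 27 nt.
Frame 3: CUG ACC UUA AAA CGA CCU ACU UUC AUA UGU CUA GGA UAU CGA GGA GAC ACU AAC UAC AGC CCC ACA CAU GCC GUG AGA AUG CUG — no AUG→stop ORF.
Longest ORF is 27 nt in frame 2 (positions 29–55).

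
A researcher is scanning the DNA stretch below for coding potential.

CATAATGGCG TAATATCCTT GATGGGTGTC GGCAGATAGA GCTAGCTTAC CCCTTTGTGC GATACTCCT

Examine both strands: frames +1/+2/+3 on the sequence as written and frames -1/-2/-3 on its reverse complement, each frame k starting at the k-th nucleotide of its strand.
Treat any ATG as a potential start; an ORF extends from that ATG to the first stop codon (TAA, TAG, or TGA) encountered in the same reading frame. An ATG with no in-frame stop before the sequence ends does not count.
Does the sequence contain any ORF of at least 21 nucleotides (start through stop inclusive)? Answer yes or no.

no

Reverse complement (5'→3'): AGGAGTATCGCACAAAGGGGTAAGCTAGCTCTATCTGCCGACACCCATCAAGGATATTACGCCATTATG
Frame +1: CAT AAT GGC GTA ATA TCC TTG ATG GGT GTC GGC AGA TAG AGC TAG CTT ACC CCT TTG TGC GAT ACT CCT — ATG at 22, stop TAG at 37 → 18 nt.
Frame +2: ATA ATG GCG TAA TAT CCT TGA TGG GTG TCG GCA GAT AGA GCT AGC TTA CCC CTT TGT GCG ATA CTC — ATG at 5, stop TAA at 11 → 9 nt.
Frame +3: TAA TGG CGT AAT ATC CTT GAT GGG TGT CGG CAG ATA GAG CTA GCT TAC CCC TTT GTG CGA TAC TCC — no ATG→stop ORF.
Frame -1: AGG AGT ATC GCA CAA AGG GGT AAG CTA GCT CTA TCT GCC GAC ACC CAT CAA GGA TAT TAC GCC ATT ATG — no ATG→stop ORF.
Frame -2: GGA GTA TCG CAC AAA GGG GTA AGC TAG CTC TAT CTG CCG ACA CCC ATC AAG GAT ATT ACG CCA TTA — no ATG→stop ORF.
Frame -3: GAG TAT CGC ACA AAG GGG TAA GCT AGC TCT ATC TGC CGA CAC CCA TCA AGG ATA TTA CGC CAT TAT — no ATG→stop ORF.
Largest ORF found is 18 nucleotides < 21, so no.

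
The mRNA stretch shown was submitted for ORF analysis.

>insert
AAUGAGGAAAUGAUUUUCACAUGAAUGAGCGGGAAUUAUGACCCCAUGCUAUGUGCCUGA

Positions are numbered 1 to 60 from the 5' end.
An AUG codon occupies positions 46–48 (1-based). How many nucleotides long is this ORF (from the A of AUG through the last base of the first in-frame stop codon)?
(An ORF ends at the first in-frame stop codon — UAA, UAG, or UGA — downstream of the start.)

15

Codons from position 46: AUG (46–48), CUA (49–51), UGU (52–54), GCC (55–57), UGA (58–60).
UGA is the first in-frame stop; ORF spans 46–60, 15 nucleotides.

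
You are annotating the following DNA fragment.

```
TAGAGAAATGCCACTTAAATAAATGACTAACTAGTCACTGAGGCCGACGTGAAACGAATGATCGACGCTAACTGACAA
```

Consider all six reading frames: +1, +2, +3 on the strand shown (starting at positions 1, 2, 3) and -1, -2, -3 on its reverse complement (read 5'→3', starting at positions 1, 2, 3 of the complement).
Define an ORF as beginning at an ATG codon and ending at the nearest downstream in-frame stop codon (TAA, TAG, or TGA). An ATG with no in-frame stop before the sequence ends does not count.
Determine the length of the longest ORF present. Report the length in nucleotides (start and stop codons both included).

Reverse complement (5'→3'): TTGTCAGTTAGCGTCGATCATTCGTTTCACGTCGGCCTCAGTGACTAGTTAGTCATTTATTTAAGTGGCATTTCTCTA
Frame +1: TAG AGA AAT GCC ACT TAA ATA AAT GAC TAA CTA GTC ACT GAG GCC GAC GTG AAA CGA ATG ATC GAC GCT AAC TGA CAA — ATG at 58, stop TGA at 73 → 18 nt.
Frame +2: AGA GAA ATG CCA CTT AAA TAA ATG ACT AAC TAG TCA CTG AGG CCG ACG TGA AAC GAA TGA TCG ACG CTA ACT GAC — ATG at 8, stop TAA at 20 → 15 nt; ATG at 23, stop TAG at 32 → 12 nt.
Frame +3: GAG AAA TGC CAC TTA AAT AAA TGA CTA ACT AGT CAC TGA GGC CGA CGT GAA ACG AAT GAT CGA CGC TAA CTG ACA — no ATG→stop ORF.
Frame -1: TTG TCA GTT AGC GTC GAT CAT TCG TTT CAC GTC GGC CTC AGT GAC TAG TTA GTC ATT TAT TTA AGT GGC ATT TCT CTA — no ATG→stop ORF.
Frame -2: TGT CAG TTA GCG TCG ATC ATT CGT TTC ACG TCG GCC TCA GTG ACT AGT TAG TCA TTT ATT TAA GTG GCA TTT CTC — no ATG→stop ORF.
Frame -3: GTC AGT TAG CGT CGA TCA TTC GTT TCA CGT CGG CCT CAG TGA CTA GTT AGT CAT TTA TTT AAG TGG CAT TTC TCT — no ATG→stop ORF.
Longest: frame +1, positions 58–75, 18 nt = 6 codons = 5 aa. → 18 nucleotides.

18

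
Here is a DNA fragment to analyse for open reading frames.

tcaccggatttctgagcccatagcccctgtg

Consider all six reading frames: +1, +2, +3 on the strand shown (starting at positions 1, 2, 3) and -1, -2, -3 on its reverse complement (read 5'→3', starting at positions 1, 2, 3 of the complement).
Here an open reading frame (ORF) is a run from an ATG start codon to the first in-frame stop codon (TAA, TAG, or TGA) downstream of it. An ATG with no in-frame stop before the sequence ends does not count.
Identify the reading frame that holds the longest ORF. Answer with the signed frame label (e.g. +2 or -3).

-2

Reverse complement (5'→3'): CACAGGGGCTATGGGCTCAGAAATCCGGTGA
Frame +1: TCA CCG GAT TTC TGA GCC CAT AGC CCC TGT — no ATG→stop ORF.
Frame +2: CAC CGG ATT TCT GAG CCC ATA GCC CCT GTG — no ATG→stop ORF.
Frame +3: ACC GGA TTT CTG AGC CCA TAG CCC CTG — no ATG→stop ORF.
Frame -1: CAC AGG GGC TAT GGG CTC AGA AAT CCG GTG — no ATG→stop ORF.
Frame -2: ACA GGG GCT ATG GGC TCA GAA ATC CGG TGA — ATG at 11, stop TGA at 29 → 21 nt.
Frame -3: CAG GGG CTA TGG GCT CAG AAA TCC GGT — no ATG→stop ORF.
Longest ORF is 21 nt in frame -2 (positions 11–31).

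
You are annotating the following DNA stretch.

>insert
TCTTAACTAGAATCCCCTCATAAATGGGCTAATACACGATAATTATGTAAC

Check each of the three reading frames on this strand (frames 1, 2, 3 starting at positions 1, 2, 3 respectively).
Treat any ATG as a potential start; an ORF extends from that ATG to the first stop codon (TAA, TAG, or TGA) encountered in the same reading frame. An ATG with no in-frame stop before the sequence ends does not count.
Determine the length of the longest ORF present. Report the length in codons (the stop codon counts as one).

3

Frame 1: TCT TAA CTA GAA TCC CCT CAT AAA TGG GCT AAT ACA CGA TAA TTA TGT AAC — no ATG→stop ORF.
Frame 2: CTT AAC TAG AAT CCC CTC ATA AAT GGG CTA ATA CAC GAT AAT TAT GTA — no ATG→stop ORF.
Frame 3: TTA ACT AGA ATC CCC TCA TAA ATG GGC TAA TAC ACG ATA ATT ATG TAA — ATG at 24, stop TAA at 30 → 9 nt; ATG at 45, stop TAA at 48 → 6 nt.
Longest: frame 3, positions 24–32, 9 nt = 3 codons = 2 aa. → 3 codons.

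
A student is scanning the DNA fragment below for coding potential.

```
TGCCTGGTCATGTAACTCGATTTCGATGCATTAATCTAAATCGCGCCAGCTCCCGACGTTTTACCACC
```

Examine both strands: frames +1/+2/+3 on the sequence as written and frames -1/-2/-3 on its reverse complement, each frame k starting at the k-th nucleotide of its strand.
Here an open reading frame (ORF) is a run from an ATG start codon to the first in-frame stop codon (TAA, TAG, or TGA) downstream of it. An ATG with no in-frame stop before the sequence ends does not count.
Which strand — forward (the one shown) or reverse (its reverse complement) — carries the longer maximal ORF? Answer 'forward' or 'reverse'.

reverse

Reverse complement (5'→3'): GGTGGTAAAACGTCGGGAGCTGGCGCGATTTAGATTAATGCATCGAAATCGAGTTACATGACCAGGCA
Frame +1: TGC CTG GTC ATG TAA CTC GAT TTC GAT GCA TTA ATC TAA ATC GCG CCA GCT CCC GAC GTT TTA CCA — ATG at 10, stop TAA at 13 → 6 nt.
Frame +2: GCC TGG TCA TGT AAC TCG ATT TCG ATG CAT TAA TCT AAA TCG CGC CAG CTC CCG ACG TTT TAC CAC — ATG at 26, stop TAA at 32 → 9 nt.
Frame +3: CCT GGT CAT GTA ACT CGA TTT CGA TGC ATT AAT CTA AAT CGC GCC AGC TCC CGA CGT TTT ACC ACC — no ATG→stop ORF.
Frame -1: GGT GGT AAA ACG TCG GGA GCT GGC GCG ATT TAG ATT AAT GCA TCG AAA TCG AGT TAC ATG ACC AGG — no ATG→stop ORF.
Frame -2: GTG GTA AAA CGT CGG GAG CTG GCG CGA TTT AGA TTA ATG CAT CGA AAT CGA GTT ACA TGA CCA GGC — ATG at 38, stop TGA at 59 → 24 nt.
Frame -3: TGG TAA AAC GTC GGG AGC TGG CGC GAT TTA GAT TAA TGC ATC GAA ATC GAG TTA CAT GAC CAG GCA — no ATG→stop ORF.
Forward-strand max 9 nt; reverse-strand max 24 nt. The reverse strand has the longer ORF.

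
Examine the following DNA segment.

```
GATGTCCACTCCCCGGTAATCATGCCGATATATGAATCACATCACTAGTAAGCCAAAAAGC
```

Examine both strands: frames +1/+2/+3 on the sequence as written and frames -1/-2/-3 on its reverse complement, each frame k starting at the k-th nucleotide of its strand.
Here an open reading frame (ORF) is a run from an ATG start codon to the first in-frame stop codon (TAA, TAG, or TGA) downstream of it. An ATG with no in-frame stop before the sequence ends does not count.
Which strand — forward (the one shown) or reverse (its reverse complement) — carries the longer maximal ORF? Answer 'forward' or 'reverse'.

forward

Reverse complement (5'→3'): GCTTTTTGGCTTACTAGTGATGTGATTCATATATCGGCATGATTACCGGGGAGTGGACATC
Frame +1: GAT GTC CAC TCC CCG GTA ATC ATG CCG ATA TAT GAA TCA CAT CAC TAG TAA GCC AAA AAG — ATG at 22, stop TAG at 46 → 27 nt.
Frame +2: ATG TCC ACT CCC CGG TAA TCA TGC CGA TAT ATG AAT CAC ATC ACT AGT AAG CCA AAA AGC — ATG at 2, stop TAA at 17 → 18 nt.
Frame +3: TGT CCA CTC CCC GGT AAT CAT GCC GAT ATA TGA ATC ACA TCA CTA GTA AGC CAA AAA — no ATG→stop ORF.
Frame -1: GCT TTT TGG CTT ACT AGT GAT GTG ATT CAT ATA TCG GCA TGA TTA CCG GGG AGT GGA CAT — no ATG→stop ORF.
Frame -2: CTT TTT GGC TTA CTA GTG ATG TGA TTC ATA TAT CGG CAT GAT TAC CGG GGA GTG GAC ATC — ATG at 20, stop TGA at 23 → 6 nt.
Frame -3: TTT TTG GCT TAC TAG TGA TGT GAT TCA TAT ATC GGC ATG ATT ACC GGG GAG TGG ACA — no ATG→stop ORF.
Forward-strand max 27 nt; reverse-strand max 6 nt. The forward strand has the longer ORF.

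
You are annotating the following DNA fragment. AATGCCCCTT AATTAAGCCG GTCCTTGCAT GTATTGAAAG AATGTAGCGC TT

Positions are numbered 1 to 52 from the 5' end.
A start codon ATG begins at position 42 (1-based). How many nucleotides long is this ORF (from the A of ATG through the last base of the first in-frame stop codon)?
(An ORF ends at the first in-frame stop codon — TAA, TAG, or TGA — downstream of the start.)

Codons from position 42: ATG (42–44), TAG (45–47).
TAG is the first in-frame stop; ORF spans 42–47, 6 nucleotides.

6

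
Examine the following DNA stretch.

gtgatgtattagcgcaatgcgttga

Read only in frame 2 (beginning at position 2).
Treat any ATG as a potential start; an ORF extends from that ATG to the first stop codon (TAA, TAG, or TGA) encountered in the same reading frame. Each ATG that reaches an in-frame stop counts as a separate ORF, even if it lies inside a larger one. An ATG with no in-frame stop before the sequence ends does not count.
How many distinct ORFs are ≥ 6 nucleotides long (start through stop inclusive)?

Frame 2: TGA TGT ATT AGC GCA ATG CGT TGA — ATG at 17, stop TGA at 23 → 9 nt.
ORFs ≥ 6 nucleotides: frame 2 17–25 (9 nucleotides). Count = 1.

1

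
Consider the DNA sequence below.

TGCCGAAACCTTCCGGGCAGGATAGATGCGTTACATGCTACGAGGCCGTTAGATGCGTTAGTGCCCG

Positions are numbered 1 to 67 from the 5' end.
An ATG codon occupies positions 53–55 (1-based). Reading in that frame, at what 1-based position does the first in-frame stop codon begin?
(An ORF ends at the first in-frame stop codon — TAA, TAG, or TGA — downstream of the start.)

Codons from position 53: ATG (53–55), CGT (56–58), TAG (59–61).
TAG is a stop codon; it begins at position 59.

59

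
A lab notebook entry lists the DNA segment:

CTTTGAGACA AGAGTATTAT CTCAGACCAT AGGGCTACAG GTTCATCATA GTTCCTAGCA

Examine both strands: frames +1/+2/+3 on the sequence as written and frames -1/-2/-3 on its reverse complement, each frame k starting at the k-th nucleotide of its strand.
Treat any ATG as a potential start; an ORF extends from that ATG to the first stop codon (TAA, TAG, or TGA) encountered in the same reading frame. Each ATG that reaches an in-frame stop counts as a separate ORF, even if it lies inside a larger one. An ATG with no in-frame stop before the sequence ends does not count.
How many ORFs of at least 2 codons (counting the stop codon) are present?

3

Reverse complement (5'→3'): TGCTAGGAACTATGATGAACCTGTAGCCCTATGGTCTGAGATAATACTCTTGTCTCAAAG
Frame +1: CTT TGA GAC AAG AGT ATT ATC TCA GAC CAT AGG GCT ACA GGT TCA TCA TAG TTC CTA GCA — no ATG→stop ORF.
Frame +2: TTT GAG ACA AGA GTA TTA TCT CAG ACC ATA GGG CTA CAG GTT CAT CAT AGT TCC TAG — no ATG→stop ORF.
Frame +3: TTG AGA CAA GAG TAT TAT CTC AGA CCA TAG GGC TAC AGG TTC ATC ATA GTT CCT AGC — no ATG→stop ORF.
Frame -1: TGC TAG GAA CTA TGA TGA ACC TGT AGC CCT ATG GTC TGA GAT AAT ACT CTT GTC TCA AAG — ATG at 31, stop TGA at 37 → 9 nt.
Frame -2: GCT AGG AAC TAT GAT GAA CCT GTA GCC CTA TGG TCT GAG ATA ATA CTC TTG TCT CAA — no ATG→stop ORF.
Frame -3: CTA GGA ACT ATG ATG AAC CTG TAG CCC TAT GGT CTG AGA TAA TAC TCT TGT CTC AAA — ATG at 12, stop TAG at 24 → 15 nt; ATG at 15, stop TAG at 24 → 12 nt.
ORFs ≥ 2 codons: frame -1 31–39 (3 codons), frame -3 12–26 (5 codons), frame -3 15–26 (4 codons). Count = 3.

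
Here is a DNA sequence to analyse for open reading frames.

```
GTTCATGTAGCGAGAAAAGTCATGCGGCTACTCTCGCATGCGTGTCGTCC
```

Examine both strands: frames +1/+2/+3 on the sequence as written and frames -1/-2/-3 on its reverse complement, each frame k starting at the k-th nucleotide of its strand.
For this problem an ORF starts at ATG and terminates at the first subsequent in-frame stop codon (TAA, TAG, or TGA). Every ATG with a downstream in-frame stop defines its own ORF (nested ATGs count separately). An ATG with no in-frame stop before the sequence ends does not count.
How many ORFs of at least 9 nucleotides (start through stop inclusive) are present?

Reverse complement (5'→3'): GGACGACACGCATGCGAGAGTAGCCGCATGACTTTTCTCGCTACATGAAC
Frame +1: GTT CAT GTA GCG AGA AAA GTC ATG CGG CTA CTC TCG CAT GCG TGT CGT — no ATG→stop ORF.
Frame +2: TTC ATG TAG CGA GAA AAG TCA TGC GGC TAC TCT CGC ATG CGT GTC GTC — ATG at 5, stop TAG at 8 → 6 nt.
Frame +3: TCA TGT AGC GAG AAA AGT CAT GCG GCT ACT CTC GCA TGC GTG TCG TCC — no ATG→stop ORF.
Frame -1: GGA CGA CAC GCA TGC GAG AGT AGC CGC ATG ACT TTT CTC GCT ACA TGA — ATG at 28, stop TGA at 46 → 21 nt.
Frame -2: GAC GAC ACG CAT GCG AGA GTA GCC GCA TGA CTT TTC TCG CTA CAT GAA — no ATG→stop ORF.
Frame -3: ACG ACA CGC ATG CGA GAG TAG CCG CAT GAC TTT TCT CGC TAC ATG AAC — ATG at 12, stop TAG at 21 → 12 nt.
ORFs ≥ 9 nucleotides: frame -1 28–48 (21 nucleotides), frame -3 12–23 (12 nucleotides). Count = 2.

2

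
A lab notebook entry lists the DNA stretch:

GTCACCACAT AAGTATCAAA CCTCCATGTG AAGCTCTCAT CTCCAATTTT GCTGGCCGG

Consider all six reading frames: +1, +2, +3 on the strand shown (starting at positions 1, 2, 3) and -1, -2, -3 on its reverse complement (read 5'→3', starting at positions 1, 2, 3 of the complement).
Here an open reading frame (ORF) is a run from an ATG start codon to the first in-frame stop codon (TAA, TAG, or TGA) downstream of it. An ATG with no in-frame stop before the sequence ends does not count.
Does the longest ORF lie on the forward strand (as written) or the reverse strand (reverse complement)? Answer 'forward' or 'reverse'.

Reverse complement (5'→3'): CCGGCCAGCAAAATTGGAGATGAGAGCTTCACATGGAGGTTTGATACTTATGTGGTGAC
Frame +1: GTC ACC ACA TAA GTA TCA AAC CTC CAT GTG AAG CTC TCA TCT CCA ATT TTG CTG GCC — no ATG→stop ORF.
Frame +2: TCA CCA CAT AAG TAT CAA ACC TCC ATG TGA AGC TCT CAT CTC CAA TTT TGC TGG CCG — ATG at 26, stop TGA at 29 → 6 nt.
Frame +3: CAC CAC ATA AGT ATC AAA CCT CCA TGT GAA GCT CTC ATC TCC AAT TTT GCT GGC CGG — no ATG→stop ORF.
Frame -1: CCG GCC AGC AAA ATT GGA GAT GAG AGC TTC ACA TGG AGG TTT GAT ACT TAT GTG GTG — no ATG→stop ORF.
Frame -2: CGG CCA GCA AAA TTG GAG ATG AGA GCT TCA CAT GGA GGT TTG ATA CTT ATG TGG TGA — ATG at 20, stop TGA at 56 → 39 nt; ATG at 50, stop TGA at 56 → 9 nt.
Frame -3: GGC CAG CAA AAT TGG AGA TGA GAG CTT CAC ATG GAG GTT TGA TAC TTA TGT GGT GAC — ATG at 33, stop TGA at 42 → 12 nt.
Forward-strand max 6 nt; reverse-strand max 39 nt. The reverse strand has the longer ORF.

reverse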